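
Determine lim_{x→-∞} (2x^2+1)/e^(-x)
This is an ∞/∞ indeterminate form as x → -∞.
Compare growth rates of the dominant terms (exponentials ≫ polynomials ≫ logarithms), or apply L'Hôpital's rule; the quotient → 0.
Limit = 0.

Final answer: 0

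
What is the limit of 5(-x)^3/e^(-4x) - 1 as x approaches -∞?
The quotient is an ∞/∞ indeterminate form as x → -∞.
Compare growth rates of the dominant terms (exponentials ≫ polynomials ≫ logarithms), or apply L'Hôpital's rule; the quotient → 0.
Adding the constant: 0 - 1 = -1. Limit = -1.

Final answer: -1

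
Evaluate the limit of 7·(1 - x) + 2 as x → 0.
Direct substitution at x = 0 gives 9.

Final answer: 9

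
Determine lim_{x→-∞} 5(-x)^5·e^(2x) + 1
The product is a 0·∞ indeterminate form at x → -∞.
Rewrite the product as 5(-x)^5 / e^(-2x) (an ∞/∞ form) and apply L'Hôpital, or use the standard hierarchy e^(2|x|) ≫ |(-x)^5| as x → -∞.
The indeterminate product → 0, so the limit = 1.

Final answer: 1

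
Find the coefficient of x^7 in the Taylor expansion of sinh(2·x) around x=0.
Expand to order 7: sinh(2·x) = 8·x^7/315 + 4·x^5/15 + 4·x^3/3 + 2·x + O(x^8).
The coefficient of x^7 is 8/315.

Final answer: 8/315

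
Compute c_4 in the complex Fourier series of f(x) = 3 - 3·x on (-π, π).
Compute the real Fourier coefficients first: a_4 = 0, b_4 = 3/2.
Then c_4 = (a_4 − i·b_4)/2 = -3·i/4.

Final answer: -3·i/4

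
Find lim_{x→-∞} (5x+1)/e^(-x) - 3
The quotient is an ∞/∞ indeterminate form as x → -∞.
Compare growth rates of the dominant terms (exponentials ≫ polynomials ≫ logarithms), or apply L'Hôpital's rule; the quotient → 0.
Adding the constant: 0 - 3 = -3. Limit = -3.

Final answer: -3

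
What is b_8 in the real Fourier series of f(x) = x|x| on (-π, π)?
b_8 = (1/π) ∫_{-π}^{π} f(x)·sin(8x) dx.
Evaluate the integral (use parity and integration by parts as needed): b_8 = -π/4.

Final answer: -π/4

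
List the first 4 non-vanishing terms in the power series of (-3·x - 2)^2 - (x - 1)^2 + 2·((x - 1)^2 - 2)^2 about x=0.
-8·x^3 + 12·x^2 + 22·x + 5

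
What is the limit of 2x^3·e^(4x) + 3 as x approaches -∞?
The product is a 0·∞ indeterminate form at x → -∞.
Rewrite the product as 2x^3 / e^(-4x) (an ∞/∞ form) and apply L'Hôpital, or use the standard hierarchy e^(4|x|) ≫ |x^3| as x → -∞.
The indeterminate product → 0, so the limit = 3.

Final answer: 3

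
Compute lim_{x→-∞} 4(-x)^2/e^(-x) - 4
The quotient is an ∞/∞ indeterminate form as x → -∞.
Compare growth rates of the dominant terms (exponentials ≫ polynomials ≫ logarithms), or apply L'Hôpital's rule; the quotient → 0.
Adding the constant: 0 - 4 = -4. Limit = -4.

Final answer: -4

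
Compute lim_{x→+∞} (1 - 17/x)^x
As x → +∞: this is the defining limit (1 - 17/x)^x → e^(-17).
Limit = e^(-17).

Final answer: e^(-17)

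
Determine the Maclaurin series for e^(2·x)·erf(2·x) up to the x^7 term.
368·x^7/(105·√(π)) + 304·x^6/(45·√(π)) - 8·x^5/(5·√(π)) - 16·x^4/(3·√(π)) + 8·x^3/(3·√(π)) + 8·x^2/√(π) + 4·x/√(π)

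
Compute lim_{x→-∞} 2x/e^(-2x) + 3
The quotient is an ∞/∞ indeterminate form as x → -∞.
Compare growth rates of the dominant terms (exponentials ≫ polynomials ≫ logarithms), or apply L'Hôpital's rule; the quotient → 0.
Adding the constant: 0 + 3 = 3. Limit = 3.

Final answer: 3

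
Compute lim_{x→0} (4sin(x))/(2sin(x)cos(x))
Both numerator and denominator → 0 as x → 0; this is a 0/0 indeterminate form.
Expand each to leading order near x = 0: numerator ~ 4·x, denominator ~ 2·x.
The limit of the ratio is 2.

Final answer: 2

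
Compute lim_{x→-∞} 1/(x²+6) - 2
Evaluate the dominant behaviour as x → -∞; each term tends to a finite value or vanishes.
Limit = -2.

Final answer: -2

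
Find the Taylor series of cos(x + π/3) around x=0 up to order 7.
√(3)·x^7/10080 - x^6/1440 - √(3)·x^5/240 + x^4/48 + √(3)·x^3/12 - x^2/4 - √(3)·x/2 + 1/2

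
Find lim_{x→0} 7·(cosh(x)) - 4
Direct substitution at x = 0 gives 3.

Final answer: 3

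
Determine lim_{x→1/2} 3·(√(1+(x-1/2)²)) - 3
Direct substitution at x = 1/2 gives 0.

Final answer: 0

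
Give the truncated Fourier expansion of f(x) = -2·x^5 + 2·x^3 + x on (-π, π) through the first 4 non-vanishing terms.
(-502 - 4·π^4 + 84·π^2)·sin(x) + (-12·π^2 + 17 + 2·π^4)·sin(2·x) + (-4·π^4/3 - 178/81 + 116·π^2/27)·sin(3·x) + (-9·π^2/4 + 11/32 + π^4)·sin(4·x)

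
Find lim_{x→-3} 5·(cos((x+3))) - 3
Direct substitution at x = -3 gives 2.

Final answer: 2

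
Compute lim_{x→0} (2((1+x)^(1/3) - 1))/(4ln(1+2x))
Both numerator and denominator → 0 as x → 0; this is a 0/0 indeterminate form.
Expand each to leading order near x = 0: numerator ~ 2·x/3, denominator ~ 8·x.
The limit of the ratio is 1/12.

Final answer: 1/12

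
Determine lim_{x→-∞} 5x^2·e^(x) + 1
The product is a 0·∞ indeterminate form at x → -∞.
Rewrite the product as 5x^2 / e^(-x) (an ∞/∞ form) and apply L'Hôpital, or use the standard hierarchy e^(|x|) ≫ |x^2| as x → -∞.
The indeterminate product → 0, so the limit = 1.

Final answer: 1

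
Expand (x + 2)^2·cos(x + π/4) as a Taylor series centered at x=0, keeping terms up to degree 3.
-7·√(2)·x^3/6 - 5·√(2)·x^2/2 + 2·√(2)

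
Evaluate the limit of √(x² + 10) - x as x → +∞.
This is an ∞ − ∞ indeterminate form.
Multiply and divide by the conjugate √(x²+10) + x; the x² terms cancel, leaving 10/(√(x²+10)+x) → 0.
Limit = 0.

Final answer: 0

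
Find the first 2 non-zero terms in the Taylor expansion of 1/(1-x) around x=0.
x + 1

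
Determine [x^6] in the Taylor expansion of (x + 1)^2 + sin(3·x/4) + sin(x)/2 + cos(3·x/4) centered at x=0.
Expand to order 6: (x + 1)^2 + sin(3·x/4) + sin(x)/2 + cos(3·x/4) = -81·x^6/327680 + 151·x^5/24576 + 27·x^4/2048 - 59·x^3/384 + 23·x^2/32 + 13·x/4 + 2 + O(x^7).
The coefficient of x^6 is -81/327680.

Final answer: -81/327680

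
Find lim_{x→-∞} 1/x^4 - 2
Evaluate the dominant behaviour as x → -∞; each term tends to a finite value or vanishes.
Limit = -2.

Final answer: -2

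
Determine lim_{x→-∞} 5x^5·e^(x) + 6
The product is a 0·∞ indeterminate form at x → -∞.
Rewrite the product as 5x^5 / e^(-x) (an ∞/∞ form) and apply L'Hôpital, or use the standard hierarchy e^(|x|) ≫ |x^5| as x → -∞.
The indeterminate product → 0, so the limit = 6.

Final answer: 6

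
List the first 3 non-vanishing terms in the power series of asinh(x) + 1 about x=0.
-x^3/6 + x + 1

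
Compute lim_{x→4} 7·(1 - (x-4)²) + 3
Direct substitution at x = 4 gives 10.

Final answer: 10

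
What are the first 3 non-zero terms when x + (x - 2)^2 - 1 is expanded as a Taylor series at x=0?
x^2 - 3·x + 3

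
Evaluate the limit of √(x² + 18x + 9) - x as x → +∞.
This is an ∞ − ∞ indeterminate form.
Multiply and divide by the conjugate √(x²+18x + 9) + x; the x² terms cancel, leaving (18x + 9)/(√(x²+18x + 9)+x) → 18/2 = 9.
Limit = 9.

Final answer: 9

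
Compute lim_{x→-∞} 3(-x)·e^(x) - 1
The product is a 0·∞ indeterminate form at x → -∞.
Rewrite the product as 3(-x) / e^(-x) (an ∞/∞ form) and apply L'Hôpital, or use the standard hierarchy e^(|x|) ≫ |(-x)| as x → -∞.
The indeterminate product → 0, so the limit = -1.

Final answer: -1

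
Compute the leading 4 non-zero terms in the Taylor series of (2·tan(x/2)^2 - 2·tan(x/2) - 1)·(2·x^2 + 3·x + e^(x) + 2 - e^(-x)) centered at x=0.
5·x^4/12 - 6·x^2 - 7·x - 2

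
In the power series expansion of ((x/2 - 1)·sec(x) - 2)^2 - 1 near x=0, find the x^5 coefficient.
Expand to order 5: ((x/2 - 1)·sec(x) - 2)^2 - 1 = -13·x^5/12 + 7·x^4/4 - 2·x^3 + 13·x^2/4 - 3·x + 8 + O(x^6).
The coefficient of x^5 is -13/12.

Final answer: -13/12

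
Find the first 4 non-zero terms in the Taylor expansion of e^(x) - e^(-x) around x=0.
x^7/2520 + x^5/60 + x^3/3 + 2·x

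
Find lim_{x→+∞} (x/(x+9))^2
As x → +∞: x/(x+9) = 1/(1 + 9/x) → 1, and the 2nd power of a limit-1 base also → 1.
Limit = 1.

Final answer: 1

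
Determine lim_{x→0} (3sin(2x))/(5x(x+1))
Both numerator and denominator → 0 as x → 0; this is a 0/0 indeterminate form.
Expand each to leading order near x = 0: numerator ~ 6·x, denominator ~ 5·x.
The limit of the ratio is 6/5.

Final answer: 6/5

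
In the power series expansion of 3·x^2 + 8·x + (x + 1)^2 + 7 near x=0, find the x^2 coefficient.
Expand to order 2: 3·x^2 + 8·x + (x + 1)^2 + 7 = 4·x^2 + 10·x + 8 + O(x^3).
The coefficient of x^2 is 4.

Final answer: 4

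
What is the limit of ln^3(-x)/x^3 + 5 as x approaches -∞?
The quotient is an ∞/∞ indeterminate form as x → -∞.
Compare growth rates of the dominant terms (exponentials ≫ polynomials ≫ logarithms), or apply L'Hôpital's rule; the quotient → 0.
Adding the constant: 0 + 5 = 5. Limit = 5.

Final answer: 5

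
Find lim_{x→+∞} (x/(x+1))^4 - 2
As x → +∞: x/(x+1) = 1/(1 + 1/x) → 1, and the 4th power of a limit-1 base also → 1; with the additive constant, 1 - 2 = -1.
Limit = -1.

Final answer: -1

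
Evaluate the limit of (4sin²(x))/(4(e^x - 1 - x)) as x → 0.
Both numerator and denominator → 0 as x → 0; this is a 0/0 indeterminate form.
Expand each to leading order near x = 0: numerator ~ 4·x^2, denominator ~ 2·x^2.
The limit of the ratio is 2.

Final answer: 2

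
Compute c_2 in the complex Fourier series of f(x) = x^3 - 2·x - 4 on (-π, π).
Compute the real Fourier coefficients first: a_2 = 0, b_2 = 7/2 - π^2.
Then c_2 = (a_2 − i·b_2)/2 = -7·i/4 + i·π^2/2.

Final answer: -7·i/4 + i·π^2/2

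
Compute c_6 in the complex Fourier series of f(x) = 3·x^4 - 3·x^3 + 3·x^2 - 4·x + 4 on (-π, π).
Compute the real Fourier coefficients first: a_6 = 2/9 + 2·π^2/3, b_6 = 7/6 + π^2.
Then c_6 = (a_6 − i·b_6)/2 = 1/9 + π^2/3 - i·π^2/2 - 7·i/12.

Final answer: 1/9 + π^2/3 - i·π^2/2 - 7·i/12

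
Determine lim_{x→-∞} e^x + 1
Evaluate the dominant behaviour as x → -∞; each term tends to a finite value or vanishes.
Limit = 1.

Final answer: 1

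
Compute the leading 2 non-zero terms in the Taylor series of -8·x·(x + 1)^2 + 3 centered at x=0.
3 - 8·x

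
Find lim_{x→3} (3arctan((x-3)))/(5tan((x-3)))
Both numerator and denominator → 0 as x → 3; this is a 0/0 indeterminate form.
Expand each to leading order near x = 3: numerator ~ 3·(x - 3), denominator ~ 5·(x - 3).
The limit of the ratio is 3/5.

Final answer: 3/5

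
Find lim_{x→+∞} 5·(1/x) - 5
Evaluate the dominant behaviour as x → +∞; each term tends to a finite value or vanishes.
Limit = -5.

Final answer: -5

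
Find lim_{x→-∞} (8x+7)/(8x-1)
Evaluate the dominant behaviour as x → -∞; each term tends to a finite value or vanishes.
Limit = 1.

Final answer: 1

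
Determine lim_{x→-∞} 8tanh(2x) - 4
Evaluate the dominant behaviour as x → -∞; each term tends to a finite value or vanishes.
Limit = -12.

Final answer: -12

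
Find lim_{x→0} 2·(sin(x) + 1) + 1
Direct substitution at x = 0 gives 3.

Final answer: 3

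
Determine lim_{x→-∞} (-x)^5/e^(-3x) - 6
The quotient is an ∞/∞ indeterminate form as x → -∞.
Compare growth rates of the dominant terms (exponentials ≫ polynomials ≫ logarithms), or apply L'Hôpital's rule; the quotient → 0.
Adding the constant: 0 - 6 = -6. Limit = -6.

Final answer: -6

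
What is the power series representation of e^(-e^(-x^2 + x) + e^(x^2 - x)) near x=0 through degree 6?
2707·x^6/180 - 677·x^5/60 + 25·x^4/3 - 17·x^3/3 + 4·x^2 - 2·x + 1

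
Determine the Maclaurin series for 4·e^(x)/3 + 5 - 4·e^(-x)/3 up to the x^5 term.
x^5/45 + 4·x^3/9 + 8·x/3 + 5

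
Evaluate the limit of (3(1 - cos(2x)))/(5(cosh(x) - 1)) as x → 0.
Both numerator and denominator → 0 as x → 0; this is a 0/0 indeterminate form.
Expand each to leading order near x = 0: numerator ~ 6·x^2, denominator ~ 5·x^2/2.
The limit of the ratio is 12/5.

Final answer: 12/5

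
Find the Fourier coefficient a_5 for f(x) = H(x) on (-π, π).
a_5 = (1/π) ∫_{-π}^{π} f(x)·cos(5x) dx.
Evaluate the integral (use parity and integration by parts as needed): a_5 = 0.

Final answer: 0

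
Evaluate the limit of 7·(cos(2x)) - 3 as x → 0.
Direct substitution at x = 0 gives 4.

Final answer: 4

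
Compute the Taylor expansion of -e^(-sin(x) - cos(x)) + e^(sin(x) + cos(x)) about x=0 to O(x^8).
x^7·(-e^(-1)/48 + e/720) + x^6·(17·e^(-1)/720 + 71·e/720) + x^5·(e^(-1)/60 + e/10) + x^4·(-5·e/24 - 5·e^(-1)/24) + x^3·(-e/2 + e^(-1)/2) - x^2·e^(-1) + x·(e^(-1) + e) - e^(-1) + e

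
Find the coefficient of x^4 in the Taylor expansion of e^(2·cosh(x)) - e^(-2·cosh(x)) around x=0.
Expand to order 4: e^(2·cosh(x)) - e^(-2·cosh(x)) = x^4·(-5·e^(-2)/12 + 7·e^(2)/12) + x^2·(e^(-2) + e^(2)) - e^(-2) + e^(2) + O(x^5).
The coefficient of x^4 is -5·e^(-2)/12 + 7·e^(2)/12.

Final answer: -5·e^(-2)/12 + 7·e^(2)/12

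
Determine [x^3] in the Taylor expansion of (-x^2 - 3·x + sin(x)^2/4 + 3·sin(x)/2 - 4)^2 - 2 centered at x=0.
Expand to order 3: (-x^2 - 3·x + sin(x)^2/4 + 3·sin(x)/2 - 4)^2 - 2 = 17·x^3/4 + 33·x^2/4 + 12·x + 14 + O(x^4).
The coefficient of x^3 is 17/4.

Final answer: 17/4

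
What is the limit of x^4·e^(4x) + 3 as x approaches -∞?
The product is a 0·∞ indeterminate form at x → -∞.
Rewrite the product as x^4 / e^(-4x) (an ∞/∞ form) and apply L'Hôpital, or use the standard hierarchy e^(4|x|) ≫ |x^4| as x → -∞.
The indeterminate product → 0, so the limit = 3.

Final answer: 3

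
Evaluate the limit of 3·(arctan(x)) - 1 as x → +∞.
Evaluate the dominant behaviour as x → +∞; each term tends to a finite value or vanishes.
Limit = -1 + 3·π/2.

Final answer: -1 + 3·π/2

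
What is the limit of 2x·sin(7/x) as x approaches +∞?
As x → +∞: let u = 7/x → 0⁺; then 2·x·sin(7/x) = 2·7·sin(u)/u → 2·7·1 = 14.
Limit = 14.

Final answer: 14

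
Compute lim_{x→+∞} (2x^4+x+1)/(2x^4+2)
This is an ∞/∞ indeterminate form as x → +∞.
Divide numerator and denominator by x^4 and let the lower-order terms vanish; the leading terms give 2/2 = 1.
Limit = 1.

Final answer: 1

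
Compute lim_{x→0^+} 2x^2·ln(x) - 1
The product is a 0·∞ indeterminate form at x → 0⁺.
Rewrite the product as 2·ln(x) / x^(-2) and apply L'Hôpital, or use the standard hierarchy x^(-2) ≫ |ln x| as x → 0⁺.
The indeterminate product → 0, so the limit = -1.

Final answer: -1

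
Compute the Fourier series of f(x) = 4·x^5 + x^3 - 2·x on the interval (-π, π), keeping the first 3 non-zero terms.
(-158·π^2 + 8·π^4 + 944)·sin(x) + (-4·π^4 - 53/2 + 19·π^2)·sin(2·x) + (-142·π^2/27 + 176/81 + 8·π^4/3)·sin(3·x)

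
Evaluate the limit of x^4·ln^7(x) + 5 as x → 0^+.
The product is a 0·∞ indeterminate form at x → 0⁺.
Rewrite the product as ln^7(x) / x^(-4) and apply L'Hôpital, or use the standard hierarchy x^(-4) ≫ |ln x|^7 as x → 0⁺.
The indeterminate product → 0, so the limit = 5.

Final answer: 5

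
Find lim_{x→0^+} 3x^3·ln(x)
This is a 0·∞ indeterminate form at x → 0⁺.
Rewrite the product as 3·ln(x) / x^(-3) and apply L'Hôpital, or use the standard hierarchy x^(-3) ≫ |ln x| as x → 0⁺.
The indeterminate product → 0, so the limit = 0.

Final answer: 0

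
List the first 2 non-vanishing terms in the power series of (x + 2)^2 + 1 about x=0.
4·x + 5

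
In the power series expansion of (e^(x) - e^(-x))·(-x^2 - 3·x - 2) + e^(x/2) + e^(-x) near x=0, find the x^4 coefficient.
Expand to order 4: (e^(x) - e^(-x))·(-x^2 - 3·x - 2) + e^(x/2) + e^(-x) = -367·x^4/384 - 45·x^3/16 - 43·x^2/8 - 9·x/2 + 2 + O(x^5).
The coefficient of x^4 is -367/384.

Final answer: -367/384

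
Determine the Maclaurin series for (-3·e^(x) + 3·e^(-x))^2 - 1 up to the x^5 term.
12·x^4 + 36·x^2 - 1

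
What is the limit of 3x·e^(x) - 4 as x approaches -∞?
The product is a 0·∞ indeterminate form at x → -∞.
Rewrite the product as 3x / e^(-x) (an ∞/∞ form) and apply L'Hôpital, or use the standard hierarchy e^(|x|) ≫ |x| as x → -∞.
The indeterminate product → 0, so the limit = -4.

Final answer: -4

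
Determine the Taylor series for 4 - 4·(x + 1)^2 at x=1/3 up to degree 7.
-28/9 - 32·(x - 1/3)/3 - 4·(x - 1/3)^2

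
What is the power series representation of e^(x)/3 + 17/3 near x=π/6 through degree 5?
e^(π/6)/3 + 17/3 + e^(π/6)·(x - π/6)/3 + e^(π/6)·(x - π/6)^2/6 + e^(π/6)·(x - π/6)^3/18 + e^(π/6)·(x - π/6)^4/72 + e^(π/6)·(x - π/6)^5/360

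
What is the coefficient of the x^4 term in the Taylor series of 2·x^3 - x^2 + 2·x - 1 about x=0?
Expand to order 4: 2·x^3 - x^2 + 2·x - 1 = 2·x^3 - x^2 + 2·x - 1 + O(x^5).
The coefficient of x^4 is 0.

Final answer: 0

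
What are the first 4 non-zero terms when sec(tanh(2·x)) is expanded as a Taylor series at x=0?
-4·x^6/15 - 2·x^4 + 2·x^2 + 1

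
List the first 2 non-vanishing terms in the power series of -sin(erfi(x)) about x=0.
x^3·(-2/(3·√(π)) + 4/(3·π^(3/2))) - 2·x/√(π)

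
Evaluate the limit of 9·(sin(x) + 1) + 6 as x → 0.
Direct substitution at x = 0 gives 15.

Final answer: 15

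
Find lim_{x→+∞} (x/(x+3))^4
As x → +∞: x/(x+3) = 1/(1 + 3/x) → 1, and the 4th power of a limit-1 base also → 1.
Limit = 1.

Final answer: 1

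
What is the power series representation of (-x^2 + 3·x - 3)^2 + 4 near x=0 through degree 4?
x^4 - 6·x^3 + 15·x^2 - 18·x + 13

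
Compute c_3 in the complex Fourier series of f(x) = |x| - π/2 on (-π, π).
Compute the real Fourier coefficients first: a_3 = -4/(9·π), b_3 = 0.
Then c_3 = (a_3 − i·b_3)/2 = -2/(9·π).

Final answer: -2/(9·π)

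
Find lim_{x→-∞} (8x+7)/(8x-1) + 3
Evaluate the dominant behaviour as x → -∞; each term tends to a finite value or vanishes.
Limit = 4.

Final answer: 4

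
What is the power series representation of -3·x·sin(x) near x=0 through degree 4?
x^4/2 - 3·x^2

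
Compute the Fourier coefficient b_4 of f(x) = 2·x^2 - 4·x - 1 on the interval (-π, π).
b_4 = (1/π) ∫_{-π}^{π} f(x)·sin(4x) dx.
Evaluate the integral (use parity and integration by parts as needed): b_4 = 2.

Final answer: 2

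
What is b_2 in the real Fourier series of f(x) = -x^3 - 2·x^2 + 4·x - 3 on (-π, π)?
b_2 = (1/π) ∫_{-π}^{π} f(x)·sin(2x) dx.
Evaluate the integral (use parity and integration by parts as needed): b_2 = -11/2 + π^2.

Final answer: -11/2 + π^2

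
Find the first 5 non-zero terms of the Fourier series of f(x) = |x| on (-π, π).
-4·cos(x)/π - 4·cos(3·x)/(9·π) - 4·cos(5·x)/(25·π) - 4·cos(7·x)/(49·π) + π/2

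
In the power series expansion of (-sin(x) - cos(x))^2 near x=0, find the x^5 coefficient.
Expand to order 5: (-sin(x) - cos(x))^2 = 4·x^5/15 - 4·x^3/3 + 2·x + 1 + O(x^6).
The coefficient of x^5 is 4/15.

Final answer: 4/15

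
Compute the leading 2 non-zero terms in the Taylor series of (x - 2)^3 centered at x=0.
12·x - 8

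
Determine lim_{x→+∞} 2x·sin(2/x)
As x → +∞: let u = 2/x → 0⁺; then 2·x·sin(2/x) = 2·2·sin(u)/u → 2·2·1 = 4.
Limit = 4.

Final answer: 4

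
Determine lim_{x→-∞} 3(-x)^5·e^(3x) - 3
The product is a 0·∞ indeterminate form at x → -∞.
Rewrite the product as 3(-x)^5 / e^(-3x) (an ∞/∞ form) and apply L'Hôpital, or use the standard hierarchy e^(3|x|) ≫ |(-x)^5| as x → -∞.
The indeterminate product → 0, so the limit = -3.

Final answer: -3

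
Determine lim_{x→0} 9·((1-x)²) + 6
Direct substitution at x = 0 gives 15.

Final answer: 15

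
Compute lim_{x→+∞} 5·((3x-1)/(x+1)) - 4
Evaluate the dominant behaviour as x → +∞; each term tends to a finite value or vanishes.
Limit = 11.

Final answer: 11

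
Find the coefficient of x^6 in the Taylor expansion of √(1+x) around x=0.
Expand to order 6: √(1+x) = -21·x^6/1024 + 7·x^5/256 - 5·x^4/128 + x^3/16 - x^2/8 + x/2 + 1 + O(x^7).
The coefficient of x^6 is -21/1024.

Final answer: -21/1024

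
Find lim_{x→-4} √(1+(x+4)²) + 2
Direct substitution at x = -4 gives 3.

Final answer: 3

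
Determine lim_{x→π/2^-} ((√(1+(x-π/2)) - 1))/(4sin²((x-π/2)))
Both numerator and denominator → 0 as x → π/2^-; this is a 0/0 indeterminate form.
Expand each to leading order near x = π/2: numerator ~ (x - π/2)/2, denominator ~ 4·(x - π/2)^2.
The limit of the ratio is -∞.

Final answer: -∞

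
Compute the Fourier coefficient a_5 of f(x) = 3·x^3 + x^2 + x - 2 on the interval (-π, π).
a_5 = (1/π) ∫_{-π}^{π} f(x)·cos(5x) dx.
Evaluate the integral (use parity and integration by parts as needed): a_5 = -4/25.

Final answer: -4/25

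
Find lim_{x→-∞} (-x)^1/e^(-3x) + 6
The quotient is an ∞/∞ indeterminate form as x → -∞.
Compare growth rates of the dominant terms (exponentials ≫ polynomials ≫ logarithms), or apply L'Hôpital's rule; the quotient → 0.
Adding the constant: 0 + 6 = 6. Limit = 6.

Final answer: 6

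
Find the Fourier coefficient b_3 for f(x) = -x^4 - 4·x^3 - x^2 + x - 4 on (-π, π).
b_3 = (1/π) ∫_{-π}^{π} f(x)·sin(3x) dx.
Evaluate the integral (use parity and integration by parts as needed): b_3 = 22/9 - 8·π^2/3.

Final answer: 22/9 - 8·π^2/3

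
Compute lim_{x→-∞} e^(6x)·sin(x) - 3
Evaluate the dominant behaviour as x → -∞; each term tends to a finite value or vanishes.
Limit = -3.

Final answer: -3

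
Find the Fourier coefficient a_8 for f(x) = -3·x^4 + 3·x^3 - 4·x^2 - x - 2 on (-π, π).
a_8 = (1/π) ∫_{-π}^{π} f(x)·cos(8x) dx.
Evaluate the integral (use parity and integration by parts as needed): a_8 = -3·π^2/8 - 55/256.

Final answer: -3·π^2/8 - 55/256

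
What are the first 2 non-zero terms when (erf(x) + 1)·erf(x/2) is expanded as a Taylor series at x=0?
2·x^2/π + x/√(π)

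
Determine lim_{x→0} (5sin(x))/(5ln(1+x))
Both numerator and denominator → 0 as x → 0; this is a 0/0 indeterminate form.
Expand each to leading order near x = 0: numerator ~ 5·x, denominator ~ 5·x.
The limit of the ratio is 1.

Final answer: 1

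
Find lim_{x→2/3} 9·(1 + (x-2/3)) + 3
Direct substitution at x = 2/3 gives 12.

Final answer: 12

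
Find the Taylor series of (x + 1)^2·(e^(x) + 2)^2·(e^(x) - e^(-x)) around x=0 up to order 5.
523·x^5/20 + 40·x^4 + 53·x^3 + 48·x^2 + 18·x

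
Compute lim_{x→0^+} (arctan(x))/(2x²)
Both numerator and denominator → 0 as x → 0^+; this is a 0/0 indeterminate form.
Expand each to leading order near x = 0: numerator ~ x, denominator ~ 2·x^2.
The limit of the ratio is ∞.

Final answer: ∞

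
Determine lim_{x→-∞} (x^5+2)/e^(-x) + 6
The quotient is an ∞/∞ indeterminate form as x → -∞.
Compare growth rates of the dominant terms (exponentials ≫ polynomials ≫ logarithms), or apply L'Hôpital's rule; the quotient → 0.
Adding the constant: 0 + 6 = 6. Limit = 6.

Final answer: 6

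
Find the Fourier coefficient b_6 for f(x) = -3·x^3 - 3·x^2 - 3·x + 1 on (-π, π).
b_6 = (1/π) ∫_{-π}^{π} f(x)·sin(6x) dx.
Evaluate the integral (use parity and integration by parts as needed): b_6 = 5/6 + π^2.

Final answer: 5/6 + π^2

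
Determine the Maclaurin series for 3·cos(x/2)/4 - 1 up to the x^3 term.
-3·x^2/32 - 1/4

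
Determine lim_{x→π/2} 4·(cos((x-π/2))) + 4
Direct substitution at x = π/2 gives 8.

Final answer: 8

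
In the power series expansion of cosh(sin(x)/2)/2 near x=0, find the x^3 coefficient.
Expand to order 3: cosh(sin(x)/2)/2 = x^2/16 + 1/2 + O(x^4).
The coefficient of x^3 is 0.

Final answer: 0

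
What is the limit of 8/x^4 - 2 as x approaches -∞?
Evaluate the dominant behaviour as x → -∞; each term tends to a finite value or vanishes.
Limit = -2.

Final answer: -2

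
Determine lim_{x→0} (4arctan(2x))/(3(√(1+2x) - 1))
Both numerator and denominator → 0 as x → 0; this is a 0/0 indeterminate form.
Expand each to leading order near x = 0: numerator ~ 8·x, denominator ~ 3·x.
The limit of the ratio is 8/3.

Final answer: 8/3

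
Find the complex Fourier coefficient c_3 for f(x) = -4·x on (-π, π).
Compute the real Fourier coefficients first: a_3 = 0, b_3 = -8/3.
Then c_3 = (a_3 − i·b_3)/2 = 4·i/3.

Final answer: 4·i/3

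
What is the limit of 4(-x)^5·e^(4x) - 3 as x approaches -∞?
The product is a 0·∞ indeterminate form at x → -∞.
Rewrite the product as 4(-x)^5 / e^(-4x) (an ∞/∞ form) and apply L'Hôpital, or use the standard hierarchy e^(4|x|) ≫ |(-x)^5| as x → -∞.
The indeterminate product → 0, so the limit = -3.

Final answer: -3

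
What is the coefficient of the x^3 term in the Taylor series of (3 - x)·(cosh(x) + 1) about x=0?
Expand to order 3: (3 - x)·(cosh(x) + 1) = -x^3/2 + 3·x^2/2 - 2·x + 6 + O(x^4).
The coefficient of x^3 is -1/2.

Final answer: -1/2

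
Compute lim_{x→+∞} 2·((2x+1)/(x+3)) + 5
Evaluate the dominant behaviour as x → +∞; each term tends to a finite value or vanishes.
Limit = 9.

Final answer: 9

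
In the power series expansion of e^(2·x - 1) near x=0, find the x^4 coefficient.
Expand to order 4: e^(2·x - 1) = 2·x^4·e^(-1)/3 + 4·x^3·e^(-1)/3 + 2·x^2·e^(-1) + 2·x·e^(-1) + e^(-1) + O(x^5).
The coefficient of x^4 is 2·e^(-1)/3.

Final answer: 2·e^(-1)/3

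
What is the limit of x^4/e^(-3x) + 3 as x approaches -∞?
The quotient is an ∞/∞ indeterminate form as x → -∞.
Compare growth rates of the dominant terms (exponentials ≫ polynomials ≫ logarithms), or apply L'Hôpital's rule; the quotient → 0.
Adding the constant: 0 + 3 = 3. Limit = 3.

Final answer: 3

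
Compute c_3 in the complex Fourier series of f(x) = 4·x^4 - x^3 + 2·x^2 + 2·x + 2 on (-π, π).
Compute the real Fourier coefficients first: a_3 = 40/27 - 32·π^2/9, b_3 = 16/9 - 2·π^2/3.
Then c_3 = (a_3 − i·b_3)/2 = -16·π^2/9 + 20/27 - 8·i/9 + i·π^2/3.

Final answer: -16·π^2/9 + 20/27 - 8·i/9 + i·π^2/3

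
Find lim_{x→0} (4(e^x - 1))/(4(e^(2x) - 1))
Both numerator and denominator → 0 as x → 0; this is a 0/0 indeterminate form.
Expand each to leading order near x = 0: numerator ~ 4·x, denominator ~ 8·x.
The limit of the ratio is 1/2.

Final answer: 1/2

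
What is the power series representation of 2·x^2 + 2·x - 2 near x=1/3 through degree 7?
-10/9 + 10·(x - 1/3)/3 + 2·(x - 1/3)^2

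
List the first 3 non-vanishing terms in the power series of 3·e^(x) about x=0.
3·x^2/2 + 3·x + 3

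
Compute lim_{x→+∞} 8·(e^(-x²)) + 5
Evaluate the dominant behaviour as x → +∞; each term tends to a finite value or vanishes.
Limit = 5.

Final answer: 5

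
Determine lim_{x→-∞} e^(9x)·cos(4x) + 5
Evaluate the dominant behaviour as x → -∞; each term tends to a finite value or vanishes.
Limit = 5.

Final answer: 5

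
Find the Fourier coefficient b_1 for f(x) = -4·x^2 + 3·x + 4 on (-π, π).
b_1 = (1/π) ∫_{-π}^{π} f(x)·sin(1x) dx.
Evaluate the integral (use parity and integration by parts as needed): b_1 = 6.

Final answer: 6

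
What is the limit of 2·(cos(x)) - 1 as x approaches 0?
Direct substitution at x = 0 gives 1.

Final answer: 1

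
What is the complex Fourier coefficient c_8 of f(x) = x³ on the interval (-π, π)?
Compute the real Fourier coefficients first: a_8 = 0, b_8 = 3/128 - π^2/4.
Then c_8 = (a_8 − i·b_8)/2 = -3·i/256 + i·π^2/8.

Final answer: -3·i/256 + i·π^2/8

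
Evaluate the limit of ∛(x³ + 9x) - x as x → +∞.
This is an ∞ − ∞ indeterminate form.
Multiply by (A² + AB + B²)/(A² + AB + B²) where A = ∛(x³+9x), B = x to use A³ − B³ = (A−B)(A²+AB+B²); the x³ terms cancel, leaving (9x)/(A²+AB+B²) with denominator ~ 3x², so the limit is 0.
Limit = 0.

Final answer: 0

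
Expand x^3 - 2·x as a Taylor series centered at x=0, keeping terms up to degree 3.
x^3 - 2·x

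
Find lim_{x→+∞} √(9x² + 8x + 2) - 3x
As x → +∞: multiply by the conjugate to get (8x+2)/(√(9x²+8x+2)+3x); the denominator ~ 6x, so the limit is 8/6 = 4/3.
Limit = 4/3.

Final answer: 4/3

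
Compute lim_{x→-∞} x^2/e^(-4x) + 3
The quotient is an ∞/∞ indeterminate form as x → -∞.
Compare growth rates of the dominant terms (exponentials ≫ polynomials ≫ logarithms), or apply L'Hôpital's rule; the quotient → 0.
Adding the constant: 0 + 3 = 3. Limit = 3.

Final answer: 3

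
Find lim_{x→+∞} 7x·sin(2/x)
As x → +∞: let u = 2/x → 0⁺; then 7·x·sin(2/x) = 7·2·sin(u)/u → 7·2·1 = 14.
Limit = 14.

Final answer: 14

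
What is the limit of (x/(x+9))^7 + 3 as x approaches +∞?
As x → +∞: x/(x+9) = 1/(1 + 9/x) → 1, and the 7th power of a limit-1 base also → 1; with the additive constant, 1 + 3 = 4.
Limit = 4.

Final answer: 4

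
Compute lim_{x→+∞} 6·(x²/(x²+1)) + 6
Evaluate the dominant behaviour as x → +∞; each term tends to a finite value or vanishes.
Limit = 12.

Final answer: 12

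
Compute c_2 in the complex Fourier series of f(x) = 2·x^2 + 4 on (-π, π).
Compute the real Fourier coefficients first: a_2 = 2, b_2 = 0.
Then c_2 = (a_2 − i·b_2)/2 = 1.

Final answer: 1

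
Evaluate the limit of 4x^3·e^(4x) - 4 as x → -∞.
The product is a 0·∞ indeterminate form at x → -∞.
Rewrite the product as 4x^3 / e^(-4x) (an ∞/∞ form) and apply L'Hôpital, or use the standard hierarchy e^(4|x|) ≫ |x^3| as x → -∞.
The indeterminate product → 0, so the limit = -4.

Final answer: -4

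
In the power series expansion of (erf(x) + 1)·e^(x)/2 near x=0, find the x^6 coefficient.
Expand to order 6: (erf(x) + 1)·e^(x)/2 = x^6·(1/1440 + 19/(360·√(π))) + x^5·(1/240 - 1/(40·√(π))) + x^4·(1/48 - 1/(6·√(π))) + x^3·(1/12 + 1/(6·√(π))) + x^2·(1/4 + 1/√(π)) + x·(1/2 + 1/√(π)) + 1/2 + O(x^7).
The coefficient of x^6 is 1/1440 + 19/(360·√(π)).

Final answer: 1/1440 + 19/(360·√(π))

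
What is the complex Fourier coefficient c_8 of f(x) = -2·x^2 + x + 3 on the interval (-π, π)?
Compute the real Fourier coefficients first: a_8 = -1/8, b_8 = -1/4.
Then c_8 = (a_8 − i·b_8)/2 = -1/16 + i/8.

Final answer: -1/16 + i/8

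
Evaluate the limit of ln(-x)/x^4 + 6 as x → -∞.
The quotient is an ∞/∞ indeterminate form as x → -∞.
Compare growth rates of the dominant terms (exponentials ≫ polynomials ≫ logarithms), or apply L'Hôpital's rule; the quotient → 0.
Adding the constant: 0 + 6 = 6. Limit = 6.

Final answer: 6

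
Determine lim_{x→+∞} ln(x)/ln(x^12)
This is an ∞/∞ indeterminate form as x → +∞.
Write ln(x^12) = 12·ln(x), reducing the quotient to 1/12.
Limit = 1/12.

Final answer: 1/12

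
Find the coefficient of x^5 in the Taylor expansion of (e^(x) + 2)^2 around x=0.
Expand to order 5: (e^(x) + 2)^2 = 3·x^5/10 + 5·x^4/6 + 2·x^3 + 4·x^2 + 6·x + 9 + O(x^6).
The coefficient of x^5 is 3/10.

Final answer: 3/10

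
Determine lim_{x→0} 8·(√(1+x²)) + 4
Direct substitution at x = 0 gives 12.

Final answer: 12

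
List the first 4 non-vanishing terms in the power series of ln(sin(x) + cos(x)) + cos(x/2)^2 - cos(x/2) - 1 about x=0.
2·x^3/3 - 9·x^2/8 + x - 1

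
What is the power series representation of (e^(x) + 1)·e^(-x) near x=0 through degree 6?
x^6/720 - x^5/120 + x^4/24 - x^3/6 + x^2/2 - x + 2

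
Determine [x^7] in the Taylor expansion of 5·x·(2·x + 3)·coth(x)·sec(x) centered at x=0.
Expand to order 7: 5·x·(2·x + 3)·coth(x)·sec(x) = 2195·x^7/1512 + 2195·x^6/1008 + 127·x^5/36 + 127·x^4/24 + 25·x^3/3 + 25·x^2/2 + 10·x + 15 + O(x^8).
The coefficient of x^7 is 2195/1512.

Final answer: 2195/1512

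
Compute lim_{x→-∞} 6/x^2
Evaluate the dominant behaviour as x → -∞; each term tends to a finite value or vanishes.
Limit = 0.

Final answer: 0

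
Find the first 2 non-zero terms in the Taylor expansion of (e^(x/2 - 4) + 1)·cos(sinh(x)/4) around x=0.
x·e^(-4)/2 + e^(-4) + 1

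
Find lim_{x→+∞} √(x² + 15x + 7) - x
This is an ∞ − ∞ indeterminate form.
Multiply and divide by the conjugate √(x²+15x + 7) + x; the x² terms cancel, leaving (15x + 7)/(√(x²+15x + 7)+x) → 15/2.
Limit = 15/2.

Final answer: 15/2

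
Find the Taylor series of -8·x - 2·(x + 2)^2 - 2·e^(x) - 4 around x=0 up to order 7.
-x^7/2520 - x^6/360 - x^5/60 - x^4/12 - x^3/3 - 3·x^2 - 18·x - 14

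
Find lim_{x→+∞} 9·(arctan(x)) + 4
Evaluate the dominant behaviour as x → +∞; each term tends to a finite value or vanishes.
Limit = 4 + 9·π/2.

Final answer: 4 + 9·π/2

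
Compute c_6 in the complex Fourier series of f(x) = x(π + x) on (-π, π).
Compute the real Fourier coefficients first: a_6 = 1/9, b_6 = -π/3.
Then c_6 = (a_6 − i·b_6)/2 = 1/18 + i·π/6.

Final answer: 1/18 + i·π/6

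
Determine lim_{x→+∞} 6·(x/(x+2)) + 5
Evaluate the dominant behaviour as x → +∞; each term tends to a finite value or vanishes.
Limit = 11.

Final answer: 11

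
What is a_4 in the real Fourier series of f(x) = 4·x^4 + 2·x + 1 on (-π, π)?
a_4 = (1/π) ∫_{-π}^{π} f(x)·cos(4x) dx.
Evaluate the integral (use parity and integration by parts as needed): a_4 = -3/4 + 2·π^2.

Final answer: -3/4 + 2·π^2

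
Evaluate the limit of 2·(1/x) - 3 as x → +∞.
Evaluate the dominant behaviour as x → +∞; each term tends to a finite value or vanishes.
Limit = -3.

Final answer: -3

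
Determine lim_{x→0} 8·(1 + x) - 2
Direct substitution at x = 0 gives 6.

Final answer: 6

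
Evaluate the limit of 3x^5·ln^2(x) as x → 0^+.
This is a 0·∞ indeterminate form at x → 0⁺.
Rewrite the product as 3·ln^2(x) / x^(-5) and apply L'Hôpital, or use the standard hierarchy x^(-5) ≫ |ln x|^2 as x → 0⁺.
The indeterminate product → 0, so the limit = 0.

Final answer: 0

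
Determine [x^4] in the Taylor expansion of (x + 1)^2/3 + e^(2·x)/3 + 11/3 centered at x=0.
Expand to order 4: (x + 1)^2/3 + e^(2·x)/3 + 11/3 = 2·x^4/9 + 4·x^3/9 + x^2 + 4·x/3 + 13/3 + O(x^5).
The coefficient of x^4 is 2/9.

Final answer: 2/9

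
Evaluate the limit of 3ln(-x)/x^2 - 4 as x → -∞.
The quotient is an ∞/∞ indeterminate form as x → -∞.
Compare growth rates of the dominant terms (exponentials ≫ polynomials ≫ logarithms), or apply L'Hôpital's rule; the quotient → 0.
Adding the constant: 0 - 4 = -4. Limit = -4.

Final answer: -4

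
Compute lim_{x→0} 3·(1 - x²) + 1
Direct substitution at x = 0 gives 4.

Final answer: 4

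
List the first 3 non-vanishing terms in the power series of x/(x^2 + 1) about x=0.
x^5 - x^3 + x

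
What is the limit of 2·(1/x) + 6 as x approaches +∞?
Evaluate the dominant behaviour as x → +∞; each term tends to a finite value or vanishes.
Limit = 6.

Final answer: 6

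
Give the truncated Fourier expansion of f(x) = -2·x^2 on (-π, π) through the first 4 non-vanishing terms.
8·cos(x) - 2·cos(2·x) + 8·cos(3·x)/9 - 2·π^2/3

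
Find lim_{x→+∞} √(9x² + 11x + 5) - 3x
As x → +∞: multiply by the conjugate to get (11x+5)/(√(9x²+11x+5)+3x); the denominator ~ 6x, so the limit is 11/6.
Limit = 11/6.

Final answer: 11/6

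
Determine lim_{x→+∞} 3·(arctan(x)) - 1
Evaluate the dominant behaviour as x → +∞; each term tends to a finite value or vanishes.
Limit = -1 + 3·π/2.

Final answer: -1 + 3·π/2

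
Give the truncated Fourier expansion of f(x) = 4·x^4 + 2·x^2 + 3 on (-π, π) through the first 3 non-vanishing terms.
(184 - 32·π^2)·cos(x) + (-10 + 8·π^2)·cos(2·x) + 3 + 2·π^2/3 + 4·π^4/5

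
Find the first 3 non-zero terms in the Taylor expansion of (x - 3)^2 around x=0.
x^2 - 6·x + 9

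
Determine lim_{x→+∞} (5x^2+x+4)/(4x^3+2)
This is an ∞/∞ indeterminate form as x → +∞.
Divide numerator and denominator by x^3 and let the lower-order terms vanish; the numerator's degree 2 is below the denominator's degree 3, so the quotient → 0.
Limit = 0.

Final answer: 0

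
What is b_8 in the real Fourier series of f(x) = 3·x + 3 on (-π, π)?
b_8 = (1/π) ∫_{-π}^{π} f(x)·sin(8x) dx.
Evaluate the integral (use parity and integration by parts as needed): b_8 = -3/4.

Final answer: -3/4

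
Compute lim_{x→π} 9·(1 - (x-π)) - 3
Direct substitution at x = π gives 6.

Final answer: 6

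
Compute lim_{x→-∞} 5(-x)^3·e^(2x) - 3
The product is a 0·∞ indeterminate form at x → -∞.
Rewrite the product as 5(-x)^3 / e^(-2x) (an ∞/∞ form) and apply L'Hôpital, or use the standard hierarchy e^(2|x|) ≫ |(-x)^3| as x → -∞.
The indeterminate product → 0, so the limit = -3.

Final answer: -3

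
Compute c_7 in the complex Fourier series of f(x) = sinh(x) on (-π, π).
Compute the real Fourier coefficients first: a_7 = 0, b_7 = 7·sinh(π)/(25·π).
Then c_7 = (a_7 − i·b_7)/2 = -7·i·sinh(π)/(50·π).

Final answer: -7·i·sinh(π)/(50·π)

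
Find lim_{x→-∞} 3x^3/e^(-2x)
This is an ∞/∞ indeterminate form as x → -∞.
Compare growth rates of the dominant terms (exponentials ≫ polynomials ≫ logarithms), or apply L'Hôpital's rule; the quotient → 0.
Limit = 0.

Final answer: 0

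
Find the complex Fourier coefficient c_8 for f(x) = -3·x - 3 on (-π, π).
Compute the real Fourier coefficients first: a_8 = 0, b_8 = 3/4.
Then c_8 = (a_8 − i·b_8)/2 = -3·i/8.

Final answer: -3·i/8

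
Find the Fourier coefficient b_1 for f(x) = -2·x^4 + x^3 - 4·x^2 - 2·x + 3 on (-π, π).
b_1 = (1/π) ∫_{-π}^{π} f(x)·sin(1x) dx.
Evaluate the integral (use parity and integration by parts as needed): b_1 = -16 + 2·π^2.

Final answer: -16 + 2·π^2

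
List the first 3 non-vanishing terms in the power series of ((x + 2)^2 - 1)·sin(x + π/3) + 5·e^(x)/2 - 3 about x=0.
x^2·(13/4 - √(3)/4) + x·(2·√(3) + 4) - 1/2 + 3·√(3)/2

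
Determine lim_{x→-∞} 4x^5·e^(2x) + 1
The product is a 0·∞ indeterminate form at x → -∞.
Rewrite the product as 4x^5 / e^(-2x) (an ∞/∞ form) and apply L'Hôpital, or use the standard hierarchy e^(2|x|) ≫ |x^5| as x → -∞.
The indeterminate product → 0, so the limit = 1.

Final answer: 1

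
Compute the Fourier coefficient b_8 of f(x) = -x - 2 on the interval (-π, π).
b_8 = (1/π) ∫_{-π}^{π} f(x)·sin(8x) dx.
Evaluate the integral (use parity and integration by parts as needed): b_8 = 1/4.

Final answer: 1/4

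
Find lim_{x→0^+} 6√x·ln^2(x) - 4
The product is a 0·∞ indeterminate form at x → 0⁺.
Rewrite the product as 6·ln^2(x) / x^(-1/2) and apply L'Hôpital, or use the standard hierarchy x^(-1/2) ≫ |ln x|^2 as x → 0⁺.
The indeterminate product → 0, so the limit = -4.

Final answer: -4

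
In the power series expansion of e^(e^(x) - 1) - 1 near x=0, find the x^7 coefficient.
877/5040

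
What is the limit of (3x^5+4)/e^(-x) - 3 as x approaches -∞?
The quotient is an ∞/∞ indeterminate form as x → -∞.
Compare growth rates of the dominant terms (exponentials ≫ polynomials ≫ logarithms), or apply L'Hôpital's rule; the quotient → 0.
Adding the constant: 0 - 3 = -3. Limit = -3.

Final answer: -3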